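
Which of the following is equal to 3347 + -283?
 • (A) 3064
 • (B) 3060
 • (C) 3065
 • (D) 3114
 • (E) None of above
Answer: A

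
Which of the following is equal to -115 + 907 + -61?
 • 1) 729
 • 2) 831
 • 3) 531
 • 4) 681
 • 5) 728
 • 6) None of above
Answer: 6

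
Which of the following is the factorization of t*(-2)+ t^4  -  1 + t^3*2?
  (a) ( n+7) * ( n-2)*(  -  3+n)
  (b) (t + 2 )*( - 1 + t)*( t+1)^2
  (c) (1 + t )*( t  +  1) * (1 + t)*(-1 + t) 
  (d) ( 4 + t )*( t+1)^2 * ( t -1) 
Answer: c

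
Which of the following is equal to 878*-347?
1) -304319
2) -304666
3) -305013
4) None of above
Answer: 2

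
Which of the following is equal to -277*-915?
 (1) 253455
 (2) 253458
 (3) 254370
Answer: 1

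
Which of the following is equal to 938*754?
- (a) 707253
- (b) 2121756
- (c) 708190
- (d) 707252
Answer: d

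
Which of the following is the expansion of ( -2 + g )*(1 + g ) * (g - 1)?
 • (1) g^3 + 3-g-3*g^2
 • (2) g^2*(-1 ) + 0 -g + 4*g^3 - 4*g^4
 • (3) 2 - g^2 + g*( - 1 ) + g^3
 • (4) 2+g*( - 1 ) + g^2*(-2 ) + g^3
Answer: 4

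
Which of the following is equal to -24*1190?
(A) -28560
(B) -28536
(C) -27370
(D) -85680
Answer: A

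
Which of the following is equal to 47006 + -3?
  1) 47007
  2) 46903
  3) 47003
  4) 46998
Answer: 3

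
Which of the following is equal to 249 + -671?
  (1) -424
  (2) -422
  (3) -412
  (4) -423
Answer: 2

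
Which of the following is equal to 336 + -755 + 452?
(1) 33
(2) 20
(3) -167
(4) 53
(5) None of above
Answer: 1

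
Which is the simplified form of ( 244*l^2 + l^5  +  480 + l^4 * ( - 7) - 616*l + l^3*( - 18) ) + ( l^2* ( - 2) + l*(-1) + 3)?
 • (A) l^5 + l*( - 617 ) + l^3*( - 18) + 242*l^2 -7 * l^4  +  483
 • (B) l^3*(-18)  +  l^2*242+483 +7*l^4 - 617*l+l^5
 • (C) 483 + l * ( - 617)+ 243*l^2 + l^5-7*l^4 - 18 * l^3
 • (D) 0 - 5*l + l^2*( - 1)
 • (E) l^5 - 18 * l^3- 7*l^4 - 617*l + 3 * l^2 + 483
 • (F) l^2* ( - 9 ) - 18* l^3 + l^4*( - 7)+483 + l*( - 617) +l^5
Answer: A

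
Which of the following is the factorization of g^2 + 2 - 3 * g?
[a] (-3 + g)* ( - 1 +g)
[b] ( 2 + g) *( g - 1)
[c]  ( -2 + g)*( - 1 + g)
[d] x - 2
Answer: c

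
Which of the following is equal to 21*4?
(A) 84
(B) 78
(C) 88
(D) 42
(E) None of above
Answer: A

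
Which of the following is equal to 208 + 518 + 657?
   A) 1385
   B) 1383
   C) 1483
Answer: B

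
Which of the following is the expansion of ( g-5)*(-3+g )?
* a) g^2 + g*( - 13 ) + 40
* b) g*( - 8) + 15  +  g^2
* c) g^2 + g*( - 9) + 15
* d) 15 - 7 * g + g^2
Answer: b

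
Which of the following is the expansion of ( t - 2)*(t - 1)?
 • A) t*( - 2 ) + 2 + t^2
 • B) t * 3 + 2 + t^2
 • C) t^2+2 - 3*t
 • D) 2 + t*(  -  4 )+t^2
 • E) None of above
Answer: C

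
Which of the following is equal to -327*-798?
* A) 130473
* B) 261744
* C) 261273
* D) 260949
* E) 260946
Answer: E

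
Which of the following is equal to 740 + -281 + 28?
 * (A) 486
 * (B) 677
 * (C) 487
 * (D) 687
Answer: C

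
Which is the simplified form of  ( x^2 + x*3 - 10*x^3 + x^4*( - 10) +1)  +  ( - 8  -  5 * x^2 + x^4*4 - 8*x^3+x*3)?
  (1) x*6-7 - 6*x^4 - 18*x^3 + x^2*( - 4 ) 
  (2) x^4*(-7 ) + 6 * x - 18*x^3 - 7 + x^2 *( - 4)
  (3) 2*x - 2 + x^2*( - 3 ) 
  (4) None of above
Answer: 1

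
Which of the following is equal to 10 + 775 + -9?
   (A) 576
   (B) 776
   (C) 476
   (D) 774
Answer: B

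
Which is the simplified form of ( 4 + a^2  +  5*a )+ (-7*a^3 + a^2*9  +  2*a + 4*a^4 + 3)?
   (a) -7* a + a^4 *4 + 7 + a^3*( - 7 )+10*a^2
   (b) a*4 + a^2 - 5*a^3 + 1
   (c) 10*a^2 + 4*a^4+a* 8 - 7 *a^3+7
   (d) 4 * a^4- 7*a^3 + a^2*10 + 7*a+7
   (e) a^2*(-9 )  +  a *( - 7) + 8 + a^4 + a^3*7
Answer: d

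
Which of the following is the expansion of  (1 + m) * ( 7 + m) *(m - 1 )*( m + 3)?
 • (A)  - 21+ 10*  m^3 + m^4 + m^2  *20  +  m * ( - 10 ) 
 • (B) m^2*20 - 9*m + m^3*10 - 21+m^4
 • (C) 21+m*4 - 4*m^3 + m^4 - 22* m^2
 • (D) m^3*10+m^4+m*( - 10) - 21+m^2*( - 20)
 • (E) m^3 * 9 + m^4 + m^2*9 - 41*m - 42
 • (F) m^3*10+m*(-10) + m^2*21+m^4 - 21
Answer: A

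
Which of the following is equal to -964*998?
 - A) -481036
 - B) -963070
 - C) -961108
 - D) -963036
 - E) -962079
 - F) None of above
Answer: F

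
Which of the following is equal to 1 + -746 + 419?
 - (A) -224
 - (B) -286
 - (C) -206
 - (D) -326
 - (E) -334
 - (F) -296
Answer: D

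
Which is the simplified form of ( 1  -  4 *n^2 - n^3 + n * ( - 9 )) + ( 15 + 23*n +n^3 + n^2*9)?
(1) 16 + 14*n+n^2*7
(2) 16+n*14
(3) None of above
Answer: 3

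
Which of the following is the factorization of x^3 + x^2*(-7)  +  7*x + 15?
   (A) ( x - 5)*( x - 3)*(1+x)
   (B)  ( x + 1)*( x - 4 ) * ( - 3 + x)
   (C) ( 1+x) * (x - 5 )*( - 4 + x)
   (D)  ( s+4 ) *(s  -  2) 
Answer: A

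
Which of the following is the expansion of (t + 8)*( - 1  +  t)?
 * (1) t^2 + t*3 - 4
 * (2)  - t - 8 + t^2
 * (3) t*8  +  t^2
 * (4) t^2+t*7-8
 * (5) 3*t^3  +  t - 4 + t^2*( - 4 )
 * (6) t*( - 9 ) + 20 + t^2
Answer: 4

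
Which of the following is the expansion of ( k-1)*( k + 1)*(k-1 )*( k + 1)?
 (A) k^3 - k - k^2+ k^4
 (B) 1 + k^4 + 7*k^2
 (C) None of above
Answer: C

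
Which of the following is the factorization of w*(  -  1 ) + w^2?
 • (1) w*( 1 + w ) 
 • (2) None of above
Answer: 2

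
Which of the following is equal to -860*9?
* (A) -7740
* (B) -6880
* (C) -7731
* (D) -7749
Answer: A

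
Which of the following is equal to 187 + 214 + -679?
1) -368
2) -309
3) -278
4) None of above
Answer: 3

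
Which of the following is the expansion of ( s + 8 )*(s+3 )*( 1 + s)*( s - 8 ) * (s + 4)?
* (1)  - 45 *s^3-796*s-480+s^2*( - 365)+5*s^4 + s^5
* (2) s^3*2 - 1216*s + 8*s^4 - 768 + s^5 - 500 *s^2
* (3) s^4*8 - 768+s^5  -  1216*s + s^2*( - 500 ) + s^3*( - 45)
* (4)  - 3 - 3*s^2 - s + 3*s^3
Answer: 3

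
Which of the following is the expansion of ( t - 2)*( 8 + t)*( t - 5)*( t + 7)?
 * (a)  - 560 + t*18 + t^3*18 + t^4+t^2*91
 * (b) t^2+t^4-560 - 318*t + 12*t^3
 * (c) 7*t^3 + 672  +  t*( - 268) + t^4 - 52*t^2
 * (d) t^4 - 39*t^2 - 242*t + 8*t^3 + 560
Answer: d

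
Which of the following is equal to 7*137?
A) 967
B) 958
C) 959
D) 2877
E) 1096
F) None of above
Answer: C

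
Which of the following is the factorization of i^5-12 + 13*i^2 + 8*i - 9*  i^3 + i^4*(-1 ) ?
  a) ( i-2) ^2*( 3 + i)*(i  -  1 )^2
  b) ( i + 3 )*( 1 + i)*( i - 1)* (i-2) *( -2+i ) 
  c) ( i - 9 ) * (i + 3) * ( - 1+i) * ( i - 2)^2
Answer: b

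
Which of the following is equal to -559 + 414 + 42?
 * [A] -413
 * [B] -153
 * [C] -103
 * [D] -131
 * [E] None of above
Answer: C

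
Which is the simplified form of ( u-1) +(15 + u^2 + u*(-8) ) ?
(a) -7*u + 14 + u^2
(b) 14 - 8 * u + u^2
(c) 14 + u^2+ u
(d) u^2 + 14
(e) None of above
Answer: a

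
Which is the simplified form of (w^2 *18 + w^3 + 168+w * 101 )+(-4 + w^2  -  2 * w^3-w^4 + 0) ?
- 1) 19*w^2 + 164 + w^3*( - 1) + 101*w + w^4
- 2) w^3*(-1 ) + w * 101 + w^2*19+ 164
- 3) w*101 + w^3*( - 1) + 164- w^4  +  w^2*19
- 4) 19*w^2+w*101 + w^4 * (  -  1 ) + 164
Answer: 3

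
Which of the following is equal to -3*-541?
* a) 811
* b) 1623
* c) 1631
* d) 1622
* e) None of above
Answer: b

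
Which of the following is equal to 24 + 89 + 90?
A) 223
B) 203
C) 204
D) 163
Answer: B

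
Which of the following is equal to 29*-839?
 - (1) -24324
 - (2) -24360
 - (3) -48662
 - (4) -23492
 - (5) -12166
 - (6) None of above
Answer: 6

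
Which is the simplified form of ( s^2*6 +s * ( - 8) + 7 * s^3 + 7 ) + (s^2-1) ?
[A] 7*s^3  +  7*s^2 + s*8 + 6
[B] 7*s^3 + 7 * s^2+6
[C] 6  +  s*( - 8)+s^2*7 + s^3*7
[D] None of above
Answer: C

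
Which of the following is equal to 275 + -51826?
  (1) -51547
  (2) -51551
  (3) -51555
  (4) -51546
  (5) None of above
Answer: 2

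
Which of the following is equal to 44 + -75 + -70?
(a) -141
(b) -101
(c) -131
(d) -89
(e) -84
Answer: b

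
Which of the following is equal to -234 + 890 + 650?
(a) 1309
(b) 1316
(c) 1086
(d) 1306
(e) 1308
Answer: d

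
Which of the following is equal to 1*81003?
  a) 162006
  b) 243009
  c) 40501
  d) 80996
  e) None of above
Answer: e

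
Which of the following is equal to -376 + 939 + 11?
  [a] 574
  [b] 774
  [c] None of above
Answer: a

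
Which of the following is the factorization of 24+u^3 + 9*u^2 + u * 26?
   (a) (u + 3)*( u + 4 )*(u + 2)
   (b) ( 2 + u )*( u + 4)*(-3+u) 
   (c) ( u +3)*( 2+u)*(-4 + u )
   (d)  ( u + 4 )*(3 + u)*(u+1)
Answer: a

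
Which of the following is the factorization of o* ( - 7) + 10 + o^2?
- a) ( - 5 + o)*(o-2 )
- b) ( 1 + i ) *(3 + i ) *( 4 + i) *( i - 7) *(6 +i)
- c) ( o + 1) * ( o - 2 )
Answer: a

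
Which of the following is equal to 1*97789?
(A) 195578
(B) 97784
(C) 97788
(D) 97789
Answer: D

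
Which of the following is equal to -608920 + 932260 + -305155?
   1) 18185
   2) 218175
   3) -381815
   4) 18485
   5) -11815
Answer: 1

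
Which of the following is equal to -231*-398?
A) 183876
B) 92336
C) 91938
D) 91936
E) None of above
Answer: C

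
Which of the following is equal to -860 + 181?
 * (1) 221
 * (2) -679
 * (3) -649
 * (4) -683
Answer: 2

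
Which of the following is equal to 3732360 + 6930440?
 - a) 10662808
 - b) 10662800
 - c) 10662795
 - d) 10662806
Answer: b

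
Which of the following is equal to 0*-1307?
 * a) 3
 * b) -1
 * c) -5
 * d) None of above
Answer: d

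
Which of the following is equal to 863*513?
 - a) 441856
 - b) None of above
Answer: b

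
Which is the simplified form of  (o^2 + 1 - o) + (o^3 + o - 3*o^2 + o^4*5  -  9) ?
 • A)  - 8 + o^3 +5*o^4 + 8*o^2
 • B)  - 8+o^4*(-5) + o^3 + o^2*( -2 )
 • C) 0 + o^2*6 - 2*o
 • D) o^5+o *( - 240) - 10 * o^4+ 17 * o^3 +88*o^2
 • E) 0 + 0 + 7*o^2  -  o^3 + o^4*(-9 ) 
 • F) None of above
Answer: F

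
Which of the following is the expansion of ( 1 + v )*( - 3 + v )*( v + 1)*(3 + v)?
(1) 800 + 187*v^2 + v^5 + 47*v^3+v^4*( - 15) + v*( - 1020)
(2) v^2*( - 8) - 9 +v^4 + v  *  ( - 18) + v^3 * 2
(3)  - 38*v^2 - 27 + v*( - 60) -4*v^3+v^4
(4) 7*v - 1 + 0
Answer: 2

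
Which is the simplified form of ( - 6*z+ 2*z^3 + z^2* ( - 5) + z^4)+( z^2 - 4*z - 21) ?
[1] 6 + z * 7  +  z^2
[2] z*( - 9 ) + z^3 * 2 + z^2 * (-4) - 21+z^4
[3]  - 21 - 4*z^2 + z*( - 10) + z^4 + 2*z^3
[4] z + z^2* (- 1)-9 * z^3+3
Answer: 3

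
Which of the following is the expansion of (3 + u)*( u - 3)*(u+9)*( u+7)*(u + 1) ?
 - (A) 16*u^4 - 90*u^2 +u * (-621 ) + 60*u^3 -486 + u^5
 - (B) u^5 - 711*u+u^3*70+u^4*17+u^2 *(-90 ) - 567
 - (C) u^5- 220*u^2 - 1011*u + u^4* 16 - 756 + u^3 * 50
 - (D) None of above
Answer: B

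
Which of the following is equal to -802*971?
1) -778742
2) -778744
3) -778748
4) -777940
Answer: 1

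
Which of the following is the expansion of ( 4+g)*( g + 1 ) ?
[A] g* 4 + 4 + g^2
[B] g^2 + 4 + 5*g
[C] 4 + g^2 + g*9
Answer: B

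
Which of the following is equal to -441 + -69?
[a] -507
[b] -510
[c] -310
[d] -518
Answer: b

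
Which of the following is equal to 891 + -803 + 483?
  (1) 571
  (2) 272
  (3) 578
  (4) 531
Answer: 1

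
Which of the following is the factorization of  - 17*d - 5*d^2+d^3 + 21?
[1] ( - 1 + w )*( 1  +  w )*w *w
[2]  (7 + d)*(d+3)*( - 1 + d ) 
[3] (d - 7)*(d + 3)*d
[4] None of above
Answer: 4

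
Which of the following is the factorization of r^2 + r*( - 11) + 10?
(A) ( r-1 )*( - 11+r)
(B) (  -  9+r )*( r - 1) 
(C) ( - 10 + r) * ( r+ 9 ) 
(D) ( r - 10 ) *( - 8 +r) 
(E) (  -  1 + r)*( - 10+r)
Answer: E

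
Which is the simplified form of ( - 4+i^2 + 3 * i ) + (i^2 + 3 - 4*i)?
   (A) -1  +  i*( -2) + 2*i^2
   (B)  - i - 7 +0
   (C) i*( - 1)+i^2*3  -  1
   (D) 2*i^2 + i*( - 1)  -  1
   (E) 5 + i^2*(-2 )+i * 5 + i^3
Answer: D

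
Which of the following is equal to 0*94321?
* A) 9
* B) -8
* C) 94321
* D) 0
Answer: D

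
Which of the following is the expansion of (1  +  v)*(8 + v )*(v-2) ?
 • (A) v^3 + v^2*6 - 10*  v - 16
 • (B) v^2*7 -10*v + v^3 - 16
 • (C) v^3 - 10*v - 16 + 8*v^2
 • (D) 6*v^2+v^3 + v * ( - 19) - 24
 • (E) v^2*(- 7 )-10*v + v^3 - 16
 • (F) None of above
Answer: B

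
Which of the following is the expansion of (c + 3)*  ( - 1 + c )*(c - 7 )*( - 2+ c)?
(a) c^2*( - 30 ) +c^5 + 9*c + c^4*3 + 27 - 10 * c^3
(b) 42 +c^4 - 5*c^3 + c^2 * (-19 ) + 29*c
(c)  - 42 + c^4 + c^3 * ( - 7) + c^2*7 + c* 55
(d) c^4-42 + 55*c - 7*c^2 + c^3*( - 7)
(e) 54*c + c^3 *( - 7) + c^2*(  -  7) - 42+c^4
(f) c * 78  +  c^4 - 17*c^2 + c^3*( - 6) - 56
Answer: d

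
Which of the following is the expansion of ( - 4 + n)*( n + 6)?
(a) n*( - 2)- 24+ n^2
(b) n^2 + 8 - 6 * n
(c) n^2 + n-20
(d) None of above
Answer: d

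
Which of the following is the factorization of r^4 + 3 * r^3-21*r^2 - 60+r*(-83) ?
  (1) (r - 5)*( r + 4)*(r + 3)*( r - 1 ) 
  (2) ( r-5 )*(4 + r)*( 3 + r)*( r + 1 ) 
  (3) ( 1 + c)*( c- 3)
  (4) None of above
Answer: 2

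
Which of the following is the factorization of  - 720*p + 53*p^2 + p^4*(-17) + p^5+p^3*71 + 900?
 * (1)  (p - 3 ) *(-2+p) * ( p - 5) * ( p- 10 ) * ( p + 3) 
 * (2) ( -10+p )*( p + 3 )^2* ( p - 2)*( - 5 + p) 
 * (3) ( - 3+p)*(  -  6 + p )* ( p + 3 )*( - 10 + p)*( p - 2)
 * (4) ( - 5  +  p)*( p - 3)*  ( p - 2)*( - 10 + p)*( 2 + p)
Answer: 1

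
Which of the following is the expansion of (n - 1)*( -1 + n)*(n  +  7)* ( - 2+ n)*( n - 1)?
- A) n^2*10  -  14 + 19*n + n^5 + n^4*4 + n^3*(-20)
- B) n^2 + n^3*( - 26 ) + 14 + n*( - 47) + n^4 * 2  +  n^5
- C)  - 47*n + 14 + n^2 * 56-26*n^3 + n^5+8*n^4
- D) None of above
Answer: D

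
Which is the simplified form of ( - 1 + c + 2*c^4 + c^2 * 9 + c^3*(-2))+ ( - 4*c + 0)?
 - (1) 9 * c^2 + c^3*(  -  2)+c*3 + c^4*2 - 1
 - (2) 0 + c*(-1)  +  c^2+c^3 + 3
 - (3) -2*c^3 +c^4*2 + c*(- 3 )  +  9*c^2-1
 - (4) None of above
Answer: 3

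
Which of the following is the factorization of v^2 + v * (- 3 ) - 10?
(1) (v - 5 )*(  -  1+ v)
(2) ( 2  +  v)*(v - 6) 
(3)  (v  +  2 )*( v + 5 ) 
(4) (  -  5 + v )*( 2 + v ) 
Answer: 4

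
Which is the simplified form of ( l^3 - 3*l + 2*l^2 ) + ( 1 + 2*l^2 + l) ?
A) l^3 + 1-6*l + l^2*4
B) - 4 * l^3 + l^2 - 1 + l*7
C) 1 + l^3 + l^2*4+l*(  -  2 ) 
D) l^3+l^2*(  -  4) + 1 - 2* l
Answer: C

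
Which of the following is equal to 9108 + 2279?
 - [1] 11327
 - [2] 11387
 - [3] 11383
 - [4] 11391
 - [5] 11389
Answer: 2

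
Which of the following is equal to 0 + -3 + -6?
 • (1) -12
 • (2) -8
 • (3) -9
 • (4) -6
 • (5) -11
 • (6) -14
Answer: 3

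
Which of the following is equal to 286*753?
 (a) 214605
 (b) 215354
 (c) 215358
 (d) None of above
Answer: c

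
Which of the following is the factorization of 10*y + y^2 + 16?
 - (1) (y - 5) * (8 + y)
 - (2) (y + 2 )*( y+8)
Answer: 2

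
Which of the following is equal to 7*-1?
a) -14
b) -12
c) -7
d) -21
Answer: c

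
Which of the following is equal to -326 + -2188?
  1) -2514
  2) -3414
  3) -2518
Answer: 1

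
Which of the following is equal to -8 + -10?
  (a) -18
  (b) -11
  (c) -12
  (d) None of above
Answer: a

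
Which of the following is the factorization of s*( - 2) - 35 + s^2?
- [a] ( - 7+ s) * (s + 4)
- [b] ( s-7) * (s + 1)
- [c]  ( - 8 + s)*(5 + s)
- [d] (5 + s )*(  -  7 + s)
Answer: d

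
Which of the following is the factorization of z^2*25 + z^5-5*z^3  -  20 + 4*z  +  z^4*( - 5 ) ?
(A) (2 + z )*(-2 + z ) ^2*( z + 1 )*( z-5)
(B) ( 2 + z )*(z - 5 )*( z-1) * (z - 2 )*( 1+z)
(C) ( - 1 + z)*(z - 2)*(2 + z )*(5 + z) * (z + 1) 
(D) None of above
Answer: B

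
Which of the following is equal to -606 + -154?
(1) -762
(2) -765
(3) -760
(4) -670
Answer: 3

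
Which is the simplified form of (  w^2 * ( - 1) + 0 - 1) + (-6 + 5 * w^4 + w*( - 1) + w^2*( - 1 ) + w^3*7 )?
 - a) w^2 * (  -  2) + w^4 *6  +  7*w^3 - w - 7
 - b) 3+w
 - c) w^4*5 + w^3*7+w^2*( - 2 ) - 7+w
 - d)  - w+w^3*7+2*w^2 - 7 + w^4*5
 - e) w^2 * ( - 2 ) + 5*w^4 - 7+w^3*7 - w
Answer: e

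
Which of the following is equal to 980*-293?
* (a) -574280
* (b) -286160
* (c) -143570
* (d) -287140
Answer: d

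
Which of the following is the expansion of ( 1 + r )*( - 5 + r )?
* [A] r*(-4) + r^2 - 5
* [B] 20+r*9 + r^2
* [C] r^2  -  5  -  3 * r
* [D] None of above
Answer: A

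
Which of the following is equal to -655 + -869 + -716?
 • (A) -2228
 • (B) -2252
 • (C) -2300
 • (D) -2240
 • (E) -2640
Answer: D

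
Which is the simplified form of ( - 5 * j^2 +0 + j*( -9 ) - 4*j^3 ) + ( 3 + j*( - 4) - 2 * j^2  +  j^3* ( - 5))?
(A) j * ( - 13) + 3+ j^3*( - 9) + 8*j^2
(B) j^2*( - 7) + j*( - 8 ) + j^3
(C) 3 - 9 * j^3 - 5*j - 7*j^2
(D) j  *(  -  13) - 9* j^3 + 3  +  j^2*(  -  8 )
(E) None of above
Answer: E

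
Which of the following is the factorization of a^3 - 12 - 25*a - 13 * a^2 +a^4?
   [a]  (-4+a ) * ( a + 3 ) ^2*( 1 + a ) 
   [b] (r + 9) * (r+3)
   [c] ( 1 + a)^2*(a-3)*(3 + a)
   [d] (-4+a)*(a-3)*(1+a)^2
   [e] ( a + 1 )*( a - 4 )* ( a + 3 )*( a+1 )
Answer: e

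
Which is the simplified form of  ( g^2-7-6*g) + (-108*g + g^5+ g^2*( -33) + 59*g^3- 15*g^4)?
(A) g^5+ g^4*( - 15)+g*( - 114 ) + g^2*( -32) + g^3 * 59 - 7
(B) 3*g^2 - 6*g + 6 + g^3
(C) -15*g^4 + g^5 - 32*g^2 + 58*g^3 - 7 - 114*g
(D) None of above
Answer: A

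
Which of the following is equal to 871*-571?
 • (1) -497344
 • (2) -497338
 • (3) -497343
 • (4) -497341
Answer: 4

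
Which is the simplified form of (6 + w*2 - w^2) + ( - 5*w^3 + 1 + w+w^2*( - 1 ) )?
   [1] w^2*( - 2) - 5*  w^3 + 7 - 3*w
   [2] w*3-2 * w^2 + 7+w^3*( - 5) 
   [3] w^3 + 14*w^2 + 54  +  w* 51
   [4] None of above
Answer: 2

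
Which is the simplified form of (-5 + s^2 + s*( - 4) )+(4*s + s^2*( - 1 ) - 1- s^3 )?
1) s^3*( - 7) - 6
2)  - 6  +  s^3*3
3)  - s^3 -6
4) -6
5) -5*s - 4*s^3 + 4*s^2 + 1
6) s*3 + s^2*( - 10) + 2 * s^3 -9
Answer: 3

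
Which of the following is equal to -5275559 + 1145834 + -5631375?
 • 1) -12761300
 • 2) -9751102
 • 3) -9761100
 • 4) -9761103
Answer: 3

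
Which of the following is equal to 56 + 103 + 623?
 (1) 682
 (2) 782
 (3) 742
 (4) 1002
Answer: 2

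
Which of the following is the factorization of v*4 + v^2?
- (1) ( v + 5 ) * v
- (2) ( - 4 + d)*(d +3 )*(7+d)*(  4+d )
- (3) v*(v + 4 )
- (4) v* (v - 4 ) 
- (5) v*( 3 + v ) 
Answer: 3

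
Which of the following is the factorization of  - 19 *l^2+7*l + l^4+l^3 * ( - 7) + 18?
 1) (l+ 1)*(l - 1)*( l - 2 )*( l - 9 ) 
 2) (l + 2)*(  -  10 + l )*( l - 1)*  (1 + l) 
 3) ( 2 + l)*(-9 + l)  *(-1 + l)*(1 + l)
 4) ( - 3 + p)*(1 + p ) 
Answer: 3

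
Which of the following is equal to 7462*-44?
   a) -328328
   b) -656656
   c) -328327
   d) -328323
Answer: a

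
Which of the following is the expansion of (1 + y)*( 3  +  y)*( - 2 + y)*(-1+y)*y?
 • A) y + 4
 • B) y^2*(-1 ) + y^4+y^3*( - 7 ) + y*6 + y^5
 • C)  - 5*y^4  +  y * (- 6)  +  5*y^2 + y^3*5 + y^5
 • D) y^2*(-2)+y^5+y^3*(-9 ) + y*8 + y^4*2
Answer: B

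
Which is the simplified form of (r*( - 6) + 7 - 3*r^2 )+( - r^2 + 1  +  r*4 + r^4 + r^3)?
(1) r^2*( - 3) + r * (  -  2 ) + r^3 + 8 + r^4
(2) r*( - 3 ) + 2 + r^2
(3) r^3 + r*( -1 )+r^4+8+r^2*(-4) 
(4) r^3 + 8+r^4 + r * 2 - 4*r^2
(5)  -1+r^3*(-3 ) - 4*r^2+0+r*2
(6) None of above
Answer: 6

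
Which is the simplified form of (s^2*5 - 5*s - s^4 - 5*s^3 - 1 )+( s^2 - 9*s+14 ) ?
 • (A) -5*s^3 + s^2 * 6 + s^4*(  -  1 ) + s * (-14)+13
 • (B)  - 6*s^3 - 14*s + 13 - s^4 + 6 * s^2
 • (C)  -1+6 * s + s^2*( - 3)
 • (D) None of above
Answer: A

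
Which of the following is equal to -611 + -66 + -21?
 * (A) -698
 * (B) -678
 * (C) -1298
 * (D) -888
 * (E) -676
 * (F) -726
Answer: A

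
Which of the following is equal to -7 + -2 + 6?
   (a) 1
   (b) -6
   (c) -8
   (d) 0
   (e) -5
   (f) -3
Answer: f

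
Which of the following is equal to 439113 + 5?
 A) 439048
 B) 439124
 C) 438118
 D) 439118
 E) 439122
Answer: D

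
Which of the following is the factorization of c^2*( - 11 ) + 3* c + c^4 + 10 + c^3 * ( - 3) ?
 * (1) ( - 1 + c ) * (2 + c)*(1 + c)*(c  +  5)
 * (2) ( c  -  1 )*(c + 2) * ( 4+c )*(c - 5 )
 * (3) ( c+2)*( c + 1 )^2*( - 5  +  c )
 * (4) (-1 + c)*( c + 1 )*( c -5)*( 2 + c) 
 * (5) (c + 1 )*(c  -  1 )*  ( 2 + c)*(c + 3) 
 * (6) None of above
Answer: 4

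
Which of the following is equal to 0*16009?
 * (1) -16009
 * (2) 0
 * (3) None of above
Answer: 2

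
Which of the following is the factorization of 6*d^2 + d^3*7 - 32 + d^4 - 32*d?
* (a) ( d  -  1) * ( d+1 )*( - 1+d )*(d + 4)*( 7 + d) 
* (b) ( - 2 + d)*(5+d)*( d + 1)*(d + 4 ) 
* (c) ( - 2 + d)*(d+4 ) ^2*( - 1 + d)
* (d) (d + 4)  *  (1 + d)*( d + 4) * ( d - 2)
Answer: d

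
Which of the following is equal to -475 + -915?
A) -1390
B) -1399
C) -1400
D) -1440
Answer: A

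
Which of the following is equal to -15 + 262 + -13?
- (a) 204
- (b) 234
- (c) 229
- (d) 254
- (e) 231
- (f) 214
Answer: b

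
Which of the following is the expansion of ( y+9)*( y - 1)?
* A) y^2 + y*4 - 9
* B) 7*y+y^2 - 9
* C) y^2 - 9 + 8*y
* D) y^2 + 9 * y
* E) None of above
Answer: C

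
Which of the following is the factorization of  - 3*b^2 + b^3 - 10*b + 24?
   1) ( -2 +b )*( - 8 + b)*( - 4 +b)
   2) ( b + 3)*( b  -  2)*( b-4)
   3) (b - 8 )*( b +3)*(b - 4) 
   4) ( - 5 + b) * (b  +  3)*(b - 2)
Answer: 2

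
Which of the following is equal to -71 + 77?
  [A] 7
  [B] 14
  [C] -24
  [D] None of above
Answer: D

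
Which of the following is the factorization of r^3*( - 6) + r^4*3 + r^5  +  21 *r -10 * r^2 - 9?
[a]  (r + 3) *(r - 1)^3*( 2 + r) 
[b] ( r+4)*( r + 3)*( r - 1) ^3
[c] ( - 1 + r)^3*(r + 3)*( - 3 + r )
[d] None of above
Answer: d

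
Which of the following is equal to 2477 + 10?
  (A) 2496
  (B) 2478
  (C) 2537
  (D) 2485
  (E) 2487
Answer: E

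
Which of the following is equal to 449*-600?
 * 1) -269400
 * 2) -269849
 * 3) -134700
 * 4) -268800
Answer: 1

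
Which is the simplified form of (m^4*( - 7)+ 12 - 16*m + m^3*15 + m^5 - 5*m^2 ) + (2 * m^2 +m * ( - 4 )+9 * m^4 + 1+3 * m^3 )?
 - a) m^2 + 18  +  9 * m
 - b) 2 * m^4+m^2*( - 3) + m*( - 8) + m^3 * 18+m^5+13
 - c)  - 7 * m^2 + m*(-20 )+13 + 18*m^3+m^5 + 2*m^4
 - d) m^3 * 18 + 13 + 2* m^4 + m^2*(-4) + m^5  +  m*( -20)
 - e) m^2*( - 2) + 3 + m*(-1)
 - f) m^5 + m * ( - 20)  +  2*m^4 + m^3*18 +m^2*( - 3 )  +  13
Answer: f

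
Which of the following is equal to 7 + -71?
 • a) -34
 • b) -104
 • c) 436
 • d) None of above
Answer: d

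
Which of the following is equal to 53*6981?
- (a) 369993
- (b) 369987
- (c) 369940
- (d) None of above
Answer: a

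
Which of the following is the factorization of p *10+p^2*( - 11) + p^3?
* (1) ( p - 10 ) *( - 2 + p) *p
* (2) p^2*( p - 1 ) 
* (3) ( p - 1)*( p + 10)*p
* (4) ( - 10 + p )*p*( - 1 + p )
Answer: 4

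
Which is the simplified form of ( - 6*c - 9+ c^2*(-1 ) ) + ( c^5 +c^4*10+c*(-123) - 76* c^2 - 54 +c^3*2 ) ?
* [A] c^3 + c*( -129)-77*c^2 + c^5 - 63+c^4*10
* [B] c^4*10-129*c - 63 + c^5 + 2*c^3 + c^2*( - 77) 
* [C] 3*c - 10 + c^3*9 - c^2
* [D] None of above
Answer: B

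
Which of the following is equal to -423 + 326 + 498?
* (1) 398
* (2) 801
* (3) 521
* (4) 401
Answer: 4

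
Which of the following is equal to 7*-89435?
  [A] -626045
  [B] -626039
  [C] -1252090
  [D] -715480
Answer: A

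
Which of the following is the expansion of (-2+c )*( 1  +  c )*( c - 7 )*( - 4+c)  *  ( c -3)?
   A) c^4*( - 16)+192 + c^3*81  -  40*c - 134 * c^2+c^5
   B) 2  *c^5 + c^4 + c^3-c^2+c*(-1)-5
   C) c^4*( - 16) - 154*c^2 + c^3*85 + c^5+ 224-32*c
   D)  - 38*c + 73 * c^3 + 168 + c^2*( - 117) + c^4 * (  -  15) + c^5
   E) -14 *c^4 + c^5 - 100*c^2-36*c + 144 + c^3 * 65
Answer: D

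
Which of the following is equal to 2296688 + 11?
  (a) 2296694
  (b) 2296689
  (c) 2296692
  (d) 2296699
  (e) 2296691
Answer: d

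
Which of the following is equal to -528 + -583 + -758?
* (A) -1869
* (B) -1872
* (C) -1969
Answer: A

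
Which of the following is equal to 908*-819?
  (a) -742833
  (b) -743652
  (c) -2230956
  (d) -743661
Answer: b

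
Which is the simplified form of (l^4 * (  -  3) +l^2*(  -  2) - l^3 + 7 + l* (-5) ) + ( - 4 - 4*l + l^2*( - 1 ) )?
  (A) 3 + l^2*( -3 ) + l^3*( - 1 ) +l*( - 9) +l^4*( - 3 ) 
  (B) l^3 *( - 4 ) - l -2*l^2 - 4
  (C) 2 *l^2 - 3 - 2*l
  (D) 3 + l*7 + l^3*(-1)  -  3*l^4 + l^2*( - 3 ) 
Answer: A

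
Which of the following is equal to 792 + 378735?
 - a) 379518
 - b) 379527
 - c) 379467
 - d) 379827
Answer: b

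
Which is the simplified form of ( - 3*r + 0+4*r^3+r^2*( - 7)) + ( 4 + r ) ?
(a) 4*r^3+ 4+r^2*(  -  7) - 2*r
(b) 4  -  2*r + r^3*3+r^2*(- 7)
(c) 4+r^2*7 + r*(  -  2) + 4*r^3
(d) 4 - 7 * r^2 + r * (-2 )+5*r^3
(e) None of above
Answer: a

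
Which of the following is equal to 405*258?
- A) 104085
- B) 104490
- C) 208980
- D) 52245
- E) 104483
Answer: B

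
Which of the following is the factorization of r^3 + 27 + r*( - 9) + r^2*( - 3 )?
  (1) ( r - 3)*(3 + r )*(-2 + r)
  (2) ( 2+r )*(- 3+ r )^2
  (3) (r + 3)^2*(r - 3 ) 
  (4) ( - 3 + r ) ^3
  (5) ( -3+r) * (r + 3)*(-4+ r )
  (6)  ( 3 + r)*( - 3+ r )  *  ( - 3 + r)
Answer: 6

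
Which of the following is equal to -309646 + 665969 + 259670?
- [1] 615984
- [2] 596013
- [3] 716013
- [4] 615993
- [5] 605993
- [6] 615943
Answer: 4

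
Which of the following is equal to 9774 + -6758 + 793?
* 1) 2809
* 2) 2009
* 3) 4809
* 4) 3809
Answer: 4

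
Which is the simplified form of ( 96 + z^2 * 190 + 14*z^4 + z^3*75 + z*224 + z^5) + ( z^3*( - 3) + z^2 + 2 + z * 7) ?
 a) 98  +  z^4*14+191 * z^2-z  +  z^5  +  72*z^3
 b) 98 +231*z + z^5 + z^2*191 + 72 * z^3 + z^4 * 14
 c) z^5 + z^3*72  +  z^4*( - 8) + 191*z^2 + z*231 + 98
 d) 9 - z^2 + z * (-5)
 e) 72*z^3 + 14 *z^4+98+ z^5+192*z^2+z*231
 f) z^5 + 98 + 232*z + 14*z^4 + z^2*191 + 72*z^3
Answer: b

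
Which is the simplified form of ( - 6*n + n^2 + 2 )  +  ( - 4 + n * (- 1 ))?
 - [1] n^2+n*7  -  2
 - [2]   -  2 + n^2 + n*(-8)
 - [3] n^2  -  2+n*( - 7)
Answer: 3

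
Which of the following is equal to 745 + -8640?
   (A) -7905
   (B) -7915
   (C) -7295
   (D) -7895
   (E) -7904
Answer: D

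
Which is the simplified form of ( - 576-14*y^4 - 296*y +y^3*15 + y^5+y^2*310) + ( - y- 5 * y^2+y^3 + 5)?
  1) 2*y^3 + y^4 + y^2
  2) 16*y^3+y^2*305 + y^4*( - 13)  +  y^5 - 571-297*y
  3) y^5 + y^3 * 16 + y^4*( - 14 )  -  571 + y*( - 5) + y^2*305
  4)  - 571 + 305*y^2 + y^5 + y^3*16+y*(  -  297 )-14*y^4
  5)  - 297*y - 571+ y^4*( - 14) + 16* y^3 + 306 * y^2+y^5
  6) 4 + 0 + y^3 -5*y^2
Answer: 4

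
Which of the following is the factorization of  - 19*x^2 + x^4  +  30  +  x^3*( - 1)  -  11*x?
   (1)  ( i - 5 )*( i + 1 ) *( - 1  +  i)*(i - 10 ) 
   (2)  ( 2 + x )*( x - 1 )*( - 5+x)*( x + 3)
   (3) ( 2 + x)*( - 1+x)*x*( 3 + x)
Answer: 2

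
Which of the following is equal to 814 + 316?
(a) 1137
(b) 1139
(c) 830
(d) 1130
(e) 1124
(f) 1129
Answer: d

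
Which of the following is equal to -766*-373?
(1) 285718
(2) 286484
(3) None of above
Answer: 1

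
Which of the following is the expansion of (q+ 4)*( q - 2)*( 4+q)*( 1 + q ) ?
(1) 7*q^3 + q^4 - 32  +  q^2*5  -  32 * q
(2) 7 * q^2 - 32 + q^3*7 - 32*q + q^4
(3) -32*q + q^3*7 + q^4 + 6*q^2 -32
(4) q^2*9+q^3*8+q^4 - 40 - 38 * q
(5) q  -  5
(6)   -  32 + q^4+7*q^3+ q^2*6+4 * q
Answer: 3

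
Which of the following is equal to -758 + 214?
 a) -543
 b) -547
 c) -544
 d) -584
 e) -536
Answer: c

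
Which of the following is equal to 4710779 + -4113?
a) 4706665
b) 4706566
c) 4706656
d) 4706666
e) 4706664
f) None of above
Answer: d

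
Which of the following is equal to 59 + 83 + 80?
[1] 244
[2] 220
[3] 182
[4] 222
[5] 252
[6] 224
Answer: 4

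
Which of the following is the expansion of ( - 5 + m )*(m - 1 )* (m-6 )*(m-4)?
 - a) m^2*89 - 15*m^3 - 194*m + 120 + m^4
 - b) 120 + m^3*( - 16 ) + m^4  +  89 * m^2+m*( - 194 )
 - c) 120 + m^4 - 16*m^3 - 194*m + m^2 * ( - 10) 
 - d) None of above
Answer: b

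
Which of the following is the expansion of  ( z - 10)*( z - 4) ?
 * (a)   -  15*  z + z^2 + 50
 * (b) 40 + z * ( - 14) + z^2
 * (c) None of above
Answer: b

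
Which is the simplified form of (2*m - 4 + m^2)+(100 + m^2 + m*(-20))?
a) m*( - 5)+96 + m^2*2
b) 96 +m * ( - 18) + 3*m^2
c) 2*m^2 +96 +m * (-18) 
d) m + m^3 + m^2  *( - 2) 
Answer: c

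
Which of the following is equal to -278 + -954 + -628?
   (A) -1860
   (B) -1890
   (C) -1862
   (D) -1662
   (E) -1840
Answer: A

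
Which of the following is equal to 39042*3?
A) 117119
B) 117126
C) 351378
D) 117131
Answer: B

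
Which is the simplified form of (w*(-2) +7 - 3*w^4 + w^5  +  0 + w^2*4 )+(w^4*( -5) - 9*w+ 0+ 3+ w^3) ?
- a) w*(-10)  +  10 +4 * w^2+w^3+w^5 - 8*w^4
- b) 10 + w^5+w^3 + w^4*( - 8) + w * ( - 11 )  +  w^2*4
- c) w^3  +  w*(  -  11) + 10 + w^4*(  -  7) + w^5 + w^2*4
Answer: b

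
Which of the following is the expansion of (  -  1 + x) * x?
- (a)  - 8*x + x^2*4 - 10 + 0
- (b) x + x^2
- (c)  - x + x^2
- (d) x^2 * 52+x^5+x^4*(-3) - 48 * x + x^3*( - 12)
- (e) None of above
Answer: c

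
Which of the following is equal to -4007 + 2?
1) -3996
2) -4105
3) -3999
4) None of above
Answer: 4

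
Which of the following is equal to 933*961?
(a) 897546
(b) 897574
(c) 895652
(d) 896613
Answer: d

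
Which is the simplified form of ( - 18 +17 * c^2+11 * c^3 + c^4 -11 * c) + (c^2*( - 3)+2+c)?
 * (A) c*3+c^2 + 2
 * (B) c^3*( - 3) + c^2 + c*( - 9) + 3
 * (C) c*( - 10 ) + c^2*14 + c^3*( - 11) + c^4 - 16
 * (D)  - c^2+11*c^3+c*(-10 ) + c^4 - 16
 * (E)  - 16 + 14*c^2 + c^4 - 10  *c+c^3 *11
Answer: E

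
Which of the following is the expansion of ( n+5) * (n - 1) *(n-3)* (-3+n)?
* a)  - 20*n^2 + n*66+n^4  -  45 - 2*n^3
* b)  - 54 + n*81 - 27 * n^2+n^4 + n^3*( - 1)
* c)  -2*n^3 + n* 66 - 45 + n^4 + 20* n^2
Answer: a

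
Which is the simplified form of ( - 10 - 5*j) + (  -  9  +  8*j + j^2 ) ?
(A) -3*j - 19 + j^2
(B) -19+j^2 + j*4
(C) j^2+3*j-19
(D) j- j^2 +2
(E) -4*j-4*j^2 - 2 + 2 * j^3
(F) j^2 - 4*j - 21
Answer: C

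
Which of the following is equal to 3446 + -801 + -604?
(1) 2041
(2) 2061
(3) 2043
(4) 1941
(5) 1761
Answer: 1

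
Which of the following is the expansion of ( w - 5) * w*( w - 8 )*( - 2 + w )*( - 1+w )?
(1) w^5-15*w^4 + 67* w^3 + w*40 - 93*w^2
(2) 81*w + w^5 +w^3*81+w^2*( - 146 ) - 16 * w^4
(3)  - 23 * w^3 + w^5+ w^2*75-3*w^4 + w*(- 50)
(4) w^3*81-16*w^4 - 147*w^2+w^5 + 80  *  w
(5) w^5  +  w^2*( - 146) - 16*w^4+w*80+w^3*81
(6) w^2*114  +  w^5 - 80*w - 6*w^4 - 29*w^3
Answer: 5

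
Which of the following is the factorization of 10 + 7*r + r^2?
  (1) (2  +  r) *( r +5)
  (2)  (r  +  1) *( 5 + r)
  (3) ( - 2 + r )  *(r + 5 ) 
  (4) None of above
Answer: 1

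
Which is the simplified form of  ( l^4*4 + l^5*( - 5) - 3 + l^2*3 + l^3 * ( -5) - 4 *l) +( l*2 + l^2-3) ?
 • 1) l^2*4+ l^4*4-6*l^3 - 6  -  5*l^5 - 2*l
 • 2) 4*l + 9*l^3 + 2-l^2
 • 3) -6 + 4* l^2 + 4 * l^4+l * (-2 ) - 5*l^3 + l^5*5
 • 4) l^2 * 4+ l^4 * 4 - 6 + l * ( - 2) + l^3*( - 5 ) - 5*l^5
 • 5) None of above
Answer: 4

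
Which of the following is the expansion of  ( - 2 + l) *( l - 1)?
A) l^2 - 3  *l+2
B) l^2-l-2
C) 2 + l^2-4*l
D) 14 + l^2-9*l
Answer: A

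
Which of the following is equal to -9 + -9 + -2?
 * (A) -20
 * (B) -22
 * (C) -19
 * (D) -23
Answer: A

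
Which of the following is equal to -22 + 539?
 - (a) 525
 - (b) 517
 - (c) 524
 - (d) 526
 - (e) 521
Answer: b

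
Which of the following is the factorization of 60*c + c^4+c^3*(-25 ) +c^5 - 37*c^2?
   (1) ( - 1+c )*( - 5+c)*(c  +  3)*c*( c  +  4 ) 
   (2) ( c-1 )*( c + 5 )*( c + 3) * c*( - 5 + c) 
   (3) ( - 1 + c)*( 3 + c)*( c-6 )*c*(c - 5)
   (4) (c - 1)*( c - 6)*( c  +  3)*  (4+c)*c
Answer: 1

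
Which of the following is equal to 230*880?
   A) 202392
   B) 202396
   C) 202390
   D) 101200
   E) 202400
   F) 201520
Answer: E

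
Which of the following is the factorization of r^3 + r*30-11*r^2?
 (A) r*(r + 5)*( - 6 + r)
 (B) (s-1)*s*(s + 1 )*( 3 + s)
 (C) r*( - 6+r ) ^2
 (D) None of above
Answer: D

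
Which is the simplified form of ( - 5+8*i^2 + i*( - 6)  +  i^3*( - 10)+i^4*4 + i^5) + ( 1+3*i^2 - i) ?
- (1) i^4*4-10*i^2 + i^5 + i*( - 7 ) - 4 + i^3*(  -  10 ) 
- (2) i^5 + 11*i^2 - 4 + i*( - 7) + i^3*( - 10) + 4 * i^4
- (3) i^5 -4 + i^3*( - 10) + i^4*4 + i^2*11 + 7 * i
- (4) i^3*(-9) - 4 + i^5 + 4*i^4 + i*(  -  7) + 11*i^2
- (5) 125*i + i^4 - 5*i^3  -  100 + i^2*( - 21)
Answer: 2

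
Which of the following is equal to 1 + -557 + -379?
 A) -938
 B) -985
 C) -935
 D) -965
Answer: C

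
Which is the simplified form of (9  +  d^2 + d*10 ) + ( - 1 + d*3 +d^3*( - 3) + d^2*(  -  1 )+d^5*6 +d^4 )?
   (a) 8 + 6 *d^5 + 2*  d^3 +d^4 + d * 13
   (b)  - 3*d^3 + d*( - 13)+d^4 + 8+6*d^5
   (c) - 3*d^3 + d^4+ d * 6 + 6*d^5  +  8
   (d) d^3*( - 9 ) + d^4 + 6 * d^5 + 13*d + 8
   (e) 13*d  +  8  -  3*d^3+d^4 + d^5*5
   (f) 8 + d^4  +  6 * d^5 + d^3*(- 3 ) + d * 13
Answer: f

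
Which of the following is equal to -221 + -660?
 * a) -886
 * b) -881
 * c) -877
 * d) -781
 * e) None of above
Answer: b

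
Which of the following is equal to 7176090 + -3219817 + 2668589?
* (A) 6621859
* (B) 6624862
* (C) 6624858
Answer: B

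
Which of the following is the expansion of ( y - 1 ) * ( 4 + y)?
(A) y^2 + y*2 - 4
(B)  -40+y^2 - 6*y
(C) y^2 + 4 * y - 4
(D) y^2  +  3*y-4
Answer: D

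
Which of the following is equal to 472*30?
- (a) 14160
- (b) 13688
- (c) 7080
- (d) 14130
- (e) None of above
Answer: a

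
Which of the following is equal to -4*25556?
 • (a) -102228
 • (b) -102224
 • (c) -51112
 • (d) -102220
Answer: b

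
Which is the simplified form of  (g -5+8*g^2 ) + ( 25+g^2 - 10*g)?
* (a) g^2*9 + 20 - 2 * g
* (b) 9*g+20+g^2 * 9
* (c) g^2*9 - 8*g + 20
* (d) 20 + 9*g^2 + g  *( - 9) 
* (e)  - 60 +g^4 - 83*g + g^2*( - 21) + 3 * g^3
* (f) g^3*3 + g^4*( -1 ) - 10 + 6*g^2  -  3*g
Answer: d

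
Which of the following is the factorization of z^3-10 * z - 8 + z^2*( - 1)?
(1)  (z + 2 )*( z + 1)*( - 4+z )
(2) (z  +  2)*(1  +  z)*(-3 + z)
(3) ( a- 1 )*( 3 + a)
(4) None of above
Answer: 1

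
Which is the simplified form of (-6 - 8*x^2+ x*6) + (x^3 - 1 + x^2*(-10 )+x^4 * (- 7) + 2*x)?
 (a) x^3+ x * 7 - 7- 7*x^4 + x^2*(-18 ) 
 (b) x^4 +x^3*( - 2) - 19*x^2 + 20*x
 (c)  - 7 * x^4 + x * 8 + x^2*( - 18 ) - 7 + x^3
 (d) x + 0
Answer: c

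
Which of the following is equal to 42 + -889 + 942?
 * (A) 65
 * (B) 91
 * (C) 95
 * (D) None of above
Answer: C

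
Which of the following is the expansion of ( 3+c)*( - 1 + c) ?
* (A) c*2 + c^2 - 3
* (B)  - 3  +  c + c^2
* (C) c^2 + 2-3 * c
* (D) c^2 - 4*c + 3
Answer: A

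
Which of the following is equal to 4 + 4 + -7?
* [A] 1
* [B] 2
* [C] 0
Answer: A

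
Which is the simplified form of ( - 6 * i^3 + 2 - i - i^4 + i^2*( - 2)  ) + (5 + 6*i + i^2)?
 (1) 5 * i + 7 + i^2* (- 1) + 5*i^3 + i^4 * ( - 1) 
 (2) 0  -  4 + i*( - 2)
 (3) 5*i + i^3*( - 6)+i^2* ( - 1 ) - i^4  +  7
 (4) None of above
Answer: 3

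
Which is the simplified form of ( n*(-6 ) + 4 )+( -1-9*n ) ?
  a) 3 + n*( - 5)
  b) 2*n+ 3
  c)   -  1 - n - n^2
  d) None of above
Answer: d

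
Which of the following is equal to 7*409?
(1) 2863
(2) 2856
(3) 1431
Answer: 1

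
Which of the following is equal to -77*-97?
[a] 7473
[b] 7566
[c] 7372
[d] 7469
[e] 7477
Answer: d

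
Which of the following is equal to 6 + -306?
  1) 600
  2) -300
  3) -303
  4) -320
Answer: 2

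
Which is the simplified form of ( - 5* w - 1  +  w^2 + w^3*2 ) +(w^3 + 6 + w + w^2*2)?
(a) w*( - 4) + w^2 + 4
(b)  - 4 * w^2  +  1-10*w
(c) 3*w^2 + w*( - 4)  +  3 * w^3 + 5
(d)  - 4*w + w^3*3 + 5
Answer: c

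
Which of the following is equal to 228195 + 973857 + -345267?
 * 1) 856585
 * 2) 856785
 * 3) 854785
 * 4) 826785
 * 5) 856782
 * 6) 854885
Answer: 2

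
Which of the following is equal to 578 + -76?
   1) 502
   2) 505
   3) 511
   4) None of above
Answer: 1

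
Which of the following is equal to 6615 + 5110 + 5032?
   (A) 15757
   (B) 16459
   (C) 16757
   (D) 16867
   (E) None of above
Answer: C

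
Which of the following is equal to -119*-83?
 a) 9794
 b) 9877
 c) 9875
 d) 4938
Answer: b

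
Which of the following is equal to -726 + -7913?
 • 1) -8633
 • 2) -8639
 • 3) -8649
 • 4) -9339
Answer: 2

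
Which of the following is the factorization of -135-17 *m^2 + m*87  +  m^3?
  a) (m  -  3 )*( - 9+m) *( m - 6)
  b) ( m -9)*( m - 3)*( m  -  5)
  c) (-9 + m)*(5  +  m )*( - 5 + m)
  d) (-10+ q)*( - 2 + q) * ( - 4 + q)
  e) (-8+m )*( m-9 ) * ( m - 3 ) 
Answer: b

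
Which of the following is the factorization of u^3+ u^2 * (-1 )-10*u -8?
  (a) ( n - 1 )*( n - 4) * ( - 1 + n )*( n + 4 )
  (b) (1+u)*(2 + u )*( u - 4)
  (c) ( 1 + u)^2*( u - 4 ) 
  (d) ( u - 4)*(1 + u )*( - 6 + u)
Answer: b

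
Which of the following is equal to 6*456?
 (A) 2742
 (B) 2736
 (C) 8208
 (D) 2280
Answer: B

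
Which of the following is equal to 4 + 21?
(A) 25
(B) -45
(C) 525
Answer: A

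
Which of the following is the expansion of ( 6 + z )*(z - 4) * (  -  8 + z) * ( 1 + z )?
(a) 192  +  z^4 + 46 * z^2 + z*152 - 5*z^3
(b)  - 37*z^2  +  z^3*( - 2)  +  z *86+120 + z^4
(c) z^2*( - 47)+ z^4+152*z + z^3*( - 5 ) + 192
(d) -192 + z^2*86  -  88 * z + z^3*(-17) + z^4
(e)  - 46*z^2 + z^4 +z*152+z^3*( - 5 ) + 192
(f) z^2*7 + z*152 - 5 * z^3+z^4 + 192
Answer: e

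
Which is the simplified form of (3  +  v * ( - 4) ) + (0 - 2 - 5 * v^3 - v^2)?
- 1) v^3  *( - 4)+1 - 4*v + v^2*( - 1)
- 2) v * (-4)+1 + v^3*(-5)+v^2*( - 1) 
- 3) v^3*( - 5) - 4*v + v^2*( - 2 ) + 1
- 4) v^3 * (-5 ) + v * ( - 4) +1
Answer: 2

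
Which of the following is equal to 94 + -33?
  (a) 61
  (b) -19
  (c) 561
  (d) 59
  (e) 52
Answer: a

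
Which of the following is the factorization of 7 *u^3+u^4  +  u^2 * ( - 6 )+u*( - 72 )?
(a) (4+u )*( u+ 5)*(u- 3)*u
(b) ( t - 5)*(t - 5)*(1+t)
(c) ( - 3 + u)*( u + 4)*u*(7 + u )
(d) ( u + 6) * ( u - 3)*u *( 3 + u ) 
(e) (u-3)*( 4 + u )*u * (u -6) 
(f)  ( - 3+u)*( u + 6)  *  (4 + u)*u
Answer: f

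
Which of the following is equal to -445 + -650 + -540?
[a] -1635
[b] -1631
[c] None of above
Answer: a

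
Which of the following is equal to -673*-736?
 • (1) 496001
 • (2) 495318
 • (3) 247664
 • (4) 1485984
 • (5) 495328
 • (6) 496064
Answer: 5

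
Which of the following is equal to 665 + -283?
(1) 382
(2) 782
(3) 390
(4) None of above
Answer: 1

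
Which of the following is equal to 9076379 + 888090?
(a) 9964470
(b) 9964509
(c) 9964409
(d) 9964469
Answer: d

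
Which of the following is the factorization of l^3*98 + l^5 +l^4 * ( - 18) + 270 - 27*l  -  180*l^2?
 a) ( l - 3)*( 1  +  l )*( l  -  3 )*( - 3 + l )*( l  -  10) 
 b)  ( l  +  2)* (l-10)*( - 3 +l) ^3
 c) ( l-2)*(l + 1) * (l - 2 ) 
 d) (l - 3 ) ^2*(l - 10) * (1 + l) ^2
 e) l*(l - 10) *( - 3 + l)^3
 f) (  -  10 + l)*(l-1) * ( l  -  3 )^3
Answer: a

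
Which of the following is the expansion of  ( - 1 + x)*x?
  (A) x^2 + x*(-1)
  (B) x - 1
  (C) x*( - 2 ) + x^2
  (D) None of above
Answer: A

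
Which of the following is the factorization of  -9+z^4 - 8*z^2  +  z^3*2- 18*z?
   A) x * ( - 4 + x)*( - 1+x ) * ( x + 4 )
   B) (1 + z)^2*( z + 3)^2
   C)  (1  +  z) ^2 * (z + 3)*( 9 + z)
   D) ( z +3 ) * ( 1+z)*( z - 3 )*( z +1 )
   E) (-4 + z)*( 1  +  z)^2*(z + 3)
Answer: D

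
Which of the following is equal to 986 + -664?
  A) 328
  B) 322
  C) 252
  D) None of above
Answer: B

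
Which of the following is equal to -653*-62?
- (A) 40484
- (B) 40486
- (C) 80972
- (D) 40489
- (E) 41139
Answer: B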